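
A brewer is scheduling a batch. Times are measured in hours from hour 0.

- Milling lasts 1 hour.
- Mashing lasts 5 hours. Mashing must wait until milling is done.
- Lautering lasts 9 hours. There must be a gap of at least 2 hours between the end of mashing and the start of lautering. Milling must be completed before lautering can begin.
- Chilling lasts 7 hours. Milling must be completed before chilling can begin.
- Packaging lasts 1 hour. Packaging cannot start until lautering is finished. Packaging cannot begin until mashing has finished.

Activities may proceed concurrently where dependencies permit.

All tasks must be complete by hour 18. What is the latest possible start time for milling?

Nothing follows packaging; the deadline of hour 18 is its only limit. It must start by 18 − 1 = hour 17.
Lautering feeds into packaging (must start by hour 17); so lautering must finish by hour 17 and therefore start by hour 8.
Mashing has several dependents: lautering (must start by hour 8, minus 2-hour gap → hour 6); packaging (must start by hour 17). The earliest of those limits is hour 6, so mashing must start by 6 − 5 = hour 1.
Chilling has no dependents, so it just needs to finish by hour 18. Starting by 18 − 7 = hour 11 achieves that.
Milling feeds mashing (must start by hour 1); lautering (must start by hour 8); chilling (must start by hour 11). Taking the minimum, milling must finish by hour 1 and start by 1 − 1 = hour 0.

0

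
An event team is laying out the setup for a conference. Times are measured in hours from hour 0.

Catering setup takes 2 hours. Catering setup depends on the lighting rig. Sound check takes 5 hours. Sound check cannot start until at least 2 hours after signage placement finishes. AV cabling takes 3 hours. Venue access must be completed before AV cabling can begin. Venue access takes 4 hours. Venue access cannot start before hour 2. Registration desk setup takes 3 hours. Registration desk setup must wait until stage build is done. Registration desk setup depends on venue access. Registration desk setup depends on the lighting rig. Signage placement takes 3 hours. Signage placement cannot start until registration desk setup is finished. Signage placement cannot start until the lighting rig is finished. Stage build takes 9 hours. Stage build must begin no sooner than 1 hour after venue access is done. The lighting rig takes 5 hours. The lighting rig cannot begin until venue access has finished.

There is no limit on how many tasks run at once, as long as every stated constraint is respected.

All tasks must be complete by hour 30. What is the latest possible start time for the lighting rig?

12

To finish by hour 30, sound check (duration 5) must start no later than hour 25.
Signage placement has to be done before sound check (must start by hour 25, minus 2-hour gap → hour 23). That means finishing by hour 23, i.e. starting by 23 − 3 = hour 20.
Registration desk setup must finish before signage placement (must start by hour 20). With a 3-hour duration, registration desk setup must start by 20 − 3 = hour 17.
Catering setup has no dependents, so it just needs to finish by hour 30. Starting by 30 − 2 = hour 28 achieves that.
For the lighting rig: registration desk setup (must start by hour 17); signage placement (must start by hour 20); catering setup (must start by hour 28). The most restrictive is hour 17; with a 5-hour duration, the lighting rig must start by hour 12.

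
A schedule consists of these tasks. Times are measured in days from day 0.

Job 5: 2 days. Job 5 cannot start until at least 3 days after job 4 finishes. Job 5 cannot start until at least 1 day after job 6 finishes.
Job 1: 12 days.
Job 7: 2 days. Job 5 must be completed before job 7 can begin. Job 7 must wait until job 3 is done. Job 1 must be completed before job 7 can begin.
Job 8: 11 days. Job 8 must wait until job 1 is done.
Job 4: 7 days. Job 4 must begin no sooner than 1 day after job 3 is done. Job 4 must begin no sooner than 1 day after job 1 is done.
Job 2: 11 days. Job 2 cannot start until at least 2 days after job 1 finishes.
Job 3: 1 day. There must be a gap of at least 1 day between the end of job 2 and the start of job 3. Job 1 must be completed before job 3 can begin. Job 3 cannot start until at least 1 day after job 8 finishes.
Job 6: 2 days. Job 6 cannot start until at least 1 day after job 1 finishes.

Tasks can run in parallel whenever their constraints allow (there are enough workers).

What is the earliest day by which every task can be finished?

42

Job 1 has no prerequisites, so it starts at day 0 and finishes at day 12.
After job 1 (finishes day 12), job 8 can start at day 12 and finishes at day 23.
Job 6 waits on job 1 (finishes day 12, plus 1-day gap → day 13), so it starts at day 13 and finishes at 13 + 2 = day 15.
Job 2 waits on job 1 (finishes day 12, plus 2-day gap → day 14), so it starts at day 14 and finishes at 14 + 11 = day 25.
Job 3 needs all of job 2 (finishes day 25, plus 1-day gap → day 26); job 1 (finishes day 12); job 8 (finishes day 23, plus 1-day gap → day 24). That puts its earliest start at day 26; it finishes at 26 + 1 = day 27.
Job 4 has to wait for job 3 (finishes day 27, plus 1-day gap → day 28); job 1 (finishes day 12, plus 1-day gap → day 13). The latest of these is day 28, so job 4 runs day 28 to 28 + 7 = day 35.
For job 5: job 4 (finishes day 35, plus 3-day gap → day 38); job 6 (finishes day 15, plus 1-day gap → day 16). Taking the maximum gives a start of day 38, and it finishes at 38 + 2 = day 40.
For job 7: job 5 (finishes day 40); job 3 (finishes day 27); job 1 (finishes day 12). Taking the maximum gives a start of day 40, and it finishes at 40 + 2 = day 42.
All tasks are finished once the last one completes. Finish times: Job 1 at 12, Job 2 at 25, Job 3 at 27, Job 4 at 35, Job 5 at 40, Job 6 at 15, Job 7 at 42, Job 8 at 23. The latest is day 42.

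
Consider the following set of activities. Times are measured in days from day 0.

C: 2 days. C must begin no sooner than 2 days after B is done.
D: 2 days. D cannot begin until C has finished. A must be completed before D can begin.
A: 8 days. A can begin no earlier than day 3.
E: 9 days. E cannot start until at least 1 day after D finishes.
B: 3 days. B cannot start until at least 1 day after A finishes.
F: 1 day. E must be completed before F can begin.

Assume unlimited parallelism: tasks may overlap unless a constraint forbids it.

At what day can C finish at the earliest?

19

A cannot begin until its own release at day 3. It runs from day 3 to 3 + 8 = day 11.
B cannot begin until A (finishes day 11, plus 1-day gap → day 12). It runs from day 12 to 12 + 3 = day 15.
C cannot begin until B (finishes day 15, plus 2-day gap → day 17). It runs from day 17 to 17 + 2 = day 19.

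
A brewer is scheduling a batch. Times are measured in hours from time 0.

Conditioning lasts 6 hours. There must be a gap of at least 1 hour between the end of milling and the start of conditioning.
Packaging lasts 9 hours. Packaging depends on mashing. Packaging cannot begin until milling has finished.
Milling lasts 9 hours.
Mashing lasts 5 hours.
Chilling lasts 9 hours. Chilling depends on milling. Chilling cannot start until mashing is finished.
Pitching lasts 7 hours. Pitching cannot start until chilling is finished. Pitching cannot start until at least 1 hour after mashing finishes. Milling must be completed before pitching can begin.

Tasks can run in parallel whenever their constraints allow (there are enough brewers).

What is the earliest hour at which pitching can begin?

Mashing has no prerequisites, so it starts at hour 0 and finishes at hour 5.
Nothing blocks milling, so it runs from hour 0 to hour 9.
Chilling has to wait for milling (finishes hour 9); mashing (finishes hour 5). The latest of these is hour 9, so chilling runs hour 9 to 9 + 9 = hour 18.
Pitching waits on chilling (finishes hour 18); mashing (finishes hour 5, plus 1-hour gap → hour 6); milling (finishes hour 9). The latest of these is hour 18, which is the earliest pitching can start.

18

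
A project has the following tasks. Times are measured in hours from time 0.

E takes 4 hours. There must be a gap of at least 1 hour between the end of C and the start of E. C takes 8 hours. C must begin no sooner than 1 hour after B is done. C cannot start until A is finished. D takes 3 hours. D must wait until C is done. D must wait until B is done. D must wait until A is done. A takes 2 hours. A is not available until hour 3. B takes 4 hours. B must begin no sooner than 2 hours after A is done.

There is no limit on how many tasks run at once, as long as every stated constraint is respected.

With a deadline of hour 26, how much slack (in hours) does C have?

A waits on its own release at hour 3, so it starts at hour 3 and finishes at 3 + 2 = hour 5.
B cannot begin until A (finishes hour 5, plus 2-hour gap → hour 7). It runs from hour 7 to 7 + 4 = hour 11.
For C: B (finishes hour 11, plus 1-hour gap → hour 12); A (finishes hour 5). Taking the maximum gives a start of hour 12, and it finishes at 12 + 8 = hour 20.

Working backward from the deadline:
D has no dependents, so it just needs to finish by hour 26. Starting by 26 − 3 = hour 23 achieves that.
E has no dependents, so it just needs to finish by hour 26. Starting by 26 − 4 = hour 22 achieves that.
C has several dependents: D (must start by hour 23); E (must start by hour 22, minus 1-hour gap → hour 21). The earliest of those limits is hour 21, so C must start by 21 − 8 = hour 13.
So C can start as early as hour 12 and as late as hour 13, giving 13 − 12 = 1 hour of slack.

1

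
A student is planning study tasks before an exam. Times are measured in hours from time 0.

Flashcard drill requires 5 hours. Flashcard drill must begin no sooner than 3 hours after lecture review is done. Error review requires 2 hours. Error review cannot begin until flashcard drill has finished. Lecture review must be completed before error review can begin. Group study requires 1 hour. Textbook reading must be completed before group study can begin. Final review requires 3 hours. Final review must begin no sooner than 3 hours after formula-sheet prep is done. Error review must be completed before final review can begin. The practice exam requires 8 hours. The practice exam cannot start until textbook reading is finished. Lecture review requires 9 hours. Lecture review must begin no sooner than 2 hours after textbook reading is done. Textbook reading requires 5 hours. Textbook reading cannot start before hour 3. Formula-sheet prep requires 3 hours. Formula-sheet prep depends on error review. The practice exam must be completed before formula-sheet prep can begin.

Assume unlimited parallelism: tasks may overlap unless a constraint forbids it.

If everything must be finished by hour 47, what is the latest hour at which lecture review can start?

Final review must finish by hour 47; it takes 3 hours, so it must start by 47 − 3 = hour 44.
Formula-sheet prep has to be done before final review (must start by hour 44, minus 3-hour gap → hour 41). That means finishing by hour 41, i.e. starting by 41 − 3 = hour 38.
Error review has several dependents: formula-sheet prep (must start by hour 38); final review (must start by hour 44). The earliest of those limits is hour 38, so error review must start by 38 − 2 = hour 36.
Flashcard drill must finish before error review (must start by hour 36). With a 5-hour duration, flashcard drill must start by 36 − 5 = hour 31.
Lecture review has several dependents: flashcard drill (must start by hour 31, minus 3-hour gap → hour 28); error review (must start by hour 36). The earliest of those limits is hour 28, so lecture review must start by 28 − 9 = hour 19.

19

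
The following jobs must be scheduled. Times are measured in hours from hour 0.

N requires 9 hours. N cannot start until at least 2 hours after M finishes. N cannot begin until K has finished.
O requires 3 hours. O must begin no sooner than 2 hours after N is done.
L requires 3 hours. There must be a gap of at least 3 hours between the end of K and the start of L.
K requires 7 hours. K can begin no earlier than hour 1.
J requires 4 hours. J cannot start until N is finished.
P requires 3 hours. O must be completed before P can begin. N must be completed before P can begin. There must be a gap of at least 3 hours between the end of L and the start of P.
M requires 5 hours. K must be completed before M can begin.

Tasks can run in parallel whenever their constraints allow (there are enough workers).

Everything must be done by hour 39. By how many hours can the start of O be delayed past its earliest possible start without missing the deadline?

7

K waits on its own release at hour 1, so it starts at hour 1 and finishes at 1 + 7 = hour 8.
After K (finishes hour 8), M can start at hour 8 and finishes at hour 13.
N has to wait for M (finishes hour 13, plus 2-hour gap → hour 15); K (finishes hour 8). The latest of these is hour 15, so N runs hour 15 to 15 + 9 = hour 24.
O cannot begin until N (finishes hour 24, plus 2-hour gap → hour 26). It runs from hour 26 to 26 + 3 = hour 29.

Working backward from the deadline:
P has no dependents, so it just needs to finish by hour 39. Starting by 39 − 3 = hour 36 achieves that.
O must finish before P (must start by hour 36). With a 3-hour duration, O must start by 36 − 3 = hour 33.
So O can start as early as hour 26 and as late as hour 33, giving 33 − 26 = 7 hours of slack.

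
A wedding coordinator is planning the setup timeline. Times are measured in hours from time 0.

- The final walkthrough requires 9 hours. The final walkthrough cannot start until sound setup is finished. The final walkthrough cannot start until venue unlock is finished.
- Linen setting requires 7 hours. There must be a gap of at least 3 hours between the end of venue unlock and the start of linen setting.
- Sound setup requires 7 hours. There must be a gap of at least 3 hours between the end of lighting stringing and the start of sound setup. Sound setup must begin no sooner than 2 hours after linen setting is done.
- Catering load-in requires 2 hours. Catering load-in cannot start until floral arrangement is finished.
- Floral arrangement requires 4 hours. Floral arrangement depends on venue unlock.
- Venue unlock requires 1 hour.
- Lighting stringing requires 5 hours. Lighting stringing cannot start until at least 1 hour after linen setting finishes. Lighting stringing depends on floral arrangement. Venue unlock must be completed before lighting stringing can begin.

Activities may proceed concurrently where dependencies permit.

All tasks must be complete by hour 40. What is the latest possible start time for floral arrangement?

12

To finish by hour 40, the final walkthrough (duration 9) must start no later than hour 31.
Sound setup feeds into the final walkthrough (must start by hour 31); so sound setup must finish by hour 31 and therefore start by hour 24.
Lighting stringing has to be done before sound setup (must start by hour 24, minus 3-hour gap → hour 21). That means finishing by hour 21, i.e. starting by 21 − 5 = hour 16.
Catering load-in has no dependents, so it just needs to finish by hour 40. Starting by 40 − 2 = hour 38 achieves that.
Floral arrangement must finish in time for lighting stringing (must start by hour 16); catering load-in (must start by hour 38). The tightest is hour 16, so floral arrangement must start by 16 − 4 = hour 12.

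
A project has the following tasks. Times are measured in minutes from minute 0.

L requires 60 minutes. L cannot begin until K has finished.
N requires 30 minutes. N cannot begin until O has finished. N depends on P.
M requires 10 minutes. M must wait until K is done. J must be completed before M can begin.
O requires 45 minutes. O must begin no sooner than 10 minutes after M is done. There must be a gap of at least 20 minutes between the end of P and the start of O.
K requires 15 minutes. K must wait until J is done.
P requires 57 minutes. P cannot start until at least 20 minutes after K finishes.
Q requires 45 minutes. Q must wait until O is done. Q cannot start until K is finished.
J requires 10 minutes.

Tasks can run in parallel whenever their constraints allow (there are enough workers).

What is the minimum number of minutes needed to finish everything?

J has no prerequisites, so it starts at minute 0 and finishes at minute 10.
K cannot begin until J (finishes minute 10). It runs from minute 10 to 10 + 15 = minute 25.
After K (finishes minute 25, plus 20-minute gap → minute 45), P can start at minute 45 and finishes at minute 102.
For M: K (finishes minute 25); J (finishes minute 10). Taking the maximum gives a start of minute 25, and it finishes at 25 + 10 = minute 35.
O cannot start until M (finishes minute 35, plus 10-minute gap → minute 45); P (finishes minute 102, plus 20-minute gap → minute 122). The controlling bound is minute 122, so O finishes at 122 + 45 = minute 167.
For Q: O (finishes minute 167); K (finishes minute 25). Taking the maximum gives a start of minute 167, and it finishes at 167 + 45 = minute 212.
N has to wait for O (finishes minute 167); P (finishes minute 102). The latest of these is minute 167, so N runs minute 167 to 167 + 30 = minute 197.
After K (finishes minute 25), L can start at minute 25 and finishes at minute 85.
All tasks are finished once the last one completes. Finish times: J at 10, K at 25, L at 85, M at 35, N at 197, O at 167, P at 102, Q at 212. The latest is minute 212.

212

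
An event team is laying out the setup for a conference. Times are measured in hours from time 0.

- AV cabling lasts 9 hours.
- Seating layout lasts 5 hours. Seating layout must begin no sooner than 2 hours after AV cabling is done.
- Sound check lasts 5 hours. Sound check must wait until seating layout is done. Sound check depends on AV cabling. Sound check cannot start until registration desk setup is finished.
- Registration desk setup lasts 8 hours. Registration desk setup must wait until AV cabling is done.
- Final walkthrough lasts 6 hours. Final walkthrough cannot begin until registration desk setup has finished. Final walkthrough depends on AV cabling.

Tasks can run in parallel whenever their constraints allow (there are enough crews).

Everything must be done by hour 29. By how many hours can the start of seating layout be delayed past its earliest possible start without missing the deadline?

8

AV cabling can start immediately at hour 0; it finishes at hour 9.
Seating layout cannot begin until AV cabling (finishes hour 9, plus 2-hour gap → hour 11). It runs from hour 11 to 11 + 5 = hour 16.

Working backward from the deadline:
To finish by hour 29, sound check (duration 5) must start no later than hour 24.
Seating layout feeds into sound check (must start by hour 24); so seating layout must finish by hour 24 and therefore start by hour 19.
So seating layout can start as early as hour 11 and as late as hour 19, giving 19 − 11 = 8 hours of slack.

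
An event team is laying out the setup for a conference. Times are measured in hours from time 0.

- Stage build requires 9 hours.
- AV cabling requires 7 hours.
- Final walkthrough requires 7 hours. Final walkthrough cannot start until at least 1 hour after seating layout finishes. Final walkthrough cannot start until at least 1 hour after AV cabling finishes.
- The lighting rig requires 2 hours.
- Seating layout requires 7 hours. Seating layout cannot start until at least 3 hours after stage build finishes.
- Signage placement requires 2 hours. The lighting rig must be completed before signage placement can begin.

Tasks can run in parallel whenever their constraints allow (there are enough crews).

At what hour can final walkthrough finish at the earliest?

27

AV cabling has no prerequisites, so it starts at hour 0 and finishes at hour 7.
Nothing blocks stage build, so it runs from hour 0 to hour 9.
After stage build (finishes hour 9, plus 3-hour gap → hour 12), seating layout can start at hour 12 and finishes at hour 19.
Final walkthrough cannot start until seating layout (finishes hour 19, plus 1-hour gap → hour 20); AV cabling (finishes hour 7, plus 1-hour gap → hour 8). The controlling bound is hour 20, so final walkthrough finishes at 20 + 7 = hour 27.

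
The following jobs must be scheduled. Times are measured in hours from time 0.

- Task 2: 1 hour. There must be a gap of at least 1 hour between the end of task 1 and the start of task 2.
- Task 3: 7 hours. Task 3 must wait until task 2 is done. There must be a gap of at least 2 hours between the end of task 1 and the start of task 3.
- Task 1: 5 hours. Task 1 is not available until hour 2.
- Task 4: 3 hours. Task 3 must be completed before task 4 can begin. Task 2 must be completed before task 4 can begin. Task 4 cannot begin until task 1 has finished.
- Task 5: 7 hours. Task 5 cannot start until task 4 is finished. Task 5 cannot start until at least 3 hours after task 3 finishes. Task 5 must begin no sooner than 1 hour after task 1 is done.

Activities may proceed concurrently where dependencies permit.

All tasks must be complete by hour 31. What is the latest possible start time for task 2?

Task 5 has no dependents, so it just needs to finish by hour 31. Starting by 31 − 7 = hour 24 achieves that.
Task 4 must finish before task 5 (must start by hour 24). With a 3-hour duration, task 4 must start by 24 − 3 = hour 21.
Task 3 feeds task 4 (must start by hour 21); task 5 (must start by hour 24, minus 3-hour gap → hour 21). Taking the minimum, task 3 must finish by hour 21 and start by 21 − 7 = hour 14.
For task 2: task 3 (must start by hour 14); task 4 (must start by hour 21). The most restrictive is hour 14; with a 1-hour duration, task 2 must start by hour 13.

13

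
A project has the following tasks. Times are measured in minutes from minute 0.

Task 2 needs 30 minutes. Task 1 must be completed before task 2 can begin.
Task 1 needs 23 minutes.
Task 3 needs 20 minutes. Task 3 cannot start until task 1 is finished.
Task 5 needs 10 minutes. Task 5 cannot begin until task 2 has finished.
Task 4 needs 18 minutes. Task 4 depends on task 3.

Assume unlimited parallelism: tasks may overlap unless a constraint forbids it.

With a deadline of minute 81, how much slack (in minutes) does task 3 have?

Task 1 can start immediately at minute 0; it finishes at minute 23.
After task 1 (finishes minute 23), task 3 can start at minute 23 and finishes at minute 43.

Working backward from the deadline:
Task 4 has no dependents, so it just needs to finish by minute 81. Starting by 81 − 18 = minute 63 achieves that.
Task 3 has to be done before task 4 (must start by minute 63). That means finishing by minute 63, i.e. starting by 63 − 20 = minute 43.
So task 3 can start as early as minute 23 and as late as minute 43, giving 43 − 23 = 20 minutes of slack.

20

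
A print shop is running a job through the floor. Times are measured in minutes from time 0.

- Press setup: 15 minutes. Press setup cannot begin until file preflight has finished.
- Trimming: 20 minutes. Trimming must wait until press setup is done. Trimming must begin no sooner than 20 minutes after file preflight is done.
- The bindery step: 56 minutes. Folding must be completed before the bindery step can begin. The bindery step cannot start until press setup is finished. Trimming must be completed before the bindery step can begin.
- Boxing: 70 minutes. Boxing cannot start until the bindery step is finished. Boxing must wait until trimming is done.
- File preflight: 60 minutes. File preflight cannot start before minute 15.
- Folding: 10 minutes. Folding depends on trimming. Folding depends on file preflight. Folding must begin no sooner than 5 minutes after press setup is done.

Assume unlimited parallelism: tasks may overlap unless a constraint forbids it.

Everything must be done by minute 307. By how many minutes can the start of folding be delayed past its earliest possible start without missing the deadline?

After its own release at minute 15, file preflight can start at minute 15 and finishes at minute 75.
Press setup waits on file preflight (finishes minute 75), so it starts at minute 75 and finishes at 75 + 15 = minute 90.
Trimming has to wait for press setup (finishes minute 90); file preflight (finishes minute 75, plus 20-minute gap → minute 95). The latest of these is minute 95, so trimming runs minute 95 to 95 + 20 = minute 115.
Folding cannot start until trimming (finishes minute 115); file preflight (finishes minute 75); press setup (finishes minute 90, plus 5-minute gap → minute 95). The controlling bound is minute 115, so folding finishes at 115 + 10 = minute 125.

Working backward from the deadline:
Boxing has no dependents, so it just needs to finish by minute 307. Starting by 307 − 70 = minute 237 achieves that.
Since boxing (must start by minute 237) depends on it, the bindery step must finish by minute 237. Backing off its 56-minute duration gives a latest start of minute 181.
Folding feeds into the bindery step (must start by minute 181); so folding must finish by minute 181 and therefore start by minute 171.
So folding can start as early as minute 115 and as late as minute 171, giving 171 − 115 = 56 minutes of slack.

56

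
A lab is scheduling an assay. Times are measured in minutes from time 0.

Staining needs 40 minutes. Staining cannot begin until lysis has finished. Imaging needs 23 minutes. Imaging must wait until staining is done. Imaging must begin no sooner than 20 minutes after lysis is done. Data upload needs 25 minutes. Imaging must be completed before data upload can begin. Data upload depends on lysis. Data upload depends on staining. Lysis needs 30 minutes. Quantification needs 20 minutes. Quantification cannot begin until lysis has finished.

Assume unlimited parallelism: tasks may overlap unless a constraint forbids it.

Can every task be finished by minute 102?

No

Lysis has no prerequisites, so it starts at minute 0 and finishes at minute 30.
Quantification waits on lysis (finishes minute 30), so it starts at minute 30 and finishes at 30 + 20 = minute 50.
Staining cannot begin until lysis (finishes minute 30). It runs from minute 30 to 30 + 40 = minute 70.
Imaging has to wait for staining (finishes minute 70); lysis (finishes minute 30, plus 20-minute gap → minute 50). The latest of these is minute 70, so imaging runs minute 70 to 70 + 23 = minute 93.
For data upload: imaging (finishes minute 93); lysis (finishes minute 30); staining (finishes minute 70). Taking the maximum gives a start of minute 93, and it finishes at 93 + 25 = minute 118.
The earliest everything can be done is minute 118, which is after the deadline of 102, so it is not possible.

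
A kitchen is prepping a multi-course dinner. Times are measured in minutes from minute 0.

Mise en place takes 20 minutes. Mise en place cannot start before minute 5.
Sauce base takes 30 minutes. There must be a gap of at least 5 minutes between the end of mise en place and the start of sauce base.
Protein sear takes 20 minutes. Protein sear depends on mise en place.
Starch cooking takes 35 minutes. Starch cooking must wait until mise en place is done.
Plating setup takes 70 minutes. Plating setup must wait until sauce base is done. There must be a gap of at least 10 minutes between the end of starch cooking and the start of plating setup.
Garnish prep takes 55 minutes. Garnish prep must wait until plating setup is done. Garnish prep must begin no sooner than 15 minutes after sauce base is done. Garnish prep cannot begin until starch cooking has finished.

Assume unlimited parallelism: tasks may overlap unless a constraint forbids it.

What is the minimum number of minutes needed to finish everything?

Mise en place cannot begin until its own release at minute 5. It runs from minute 5 to 5 + 20 = minute 25.
Starch cooking waits on mise en place (finishes minute 25), so it starts at minute 25 and finishes at 25 + 35 = minute 60.
After mise en place (finishes minute 25), protein sear can start at minute 25 and finishes at minute 45.
Sauce base cannot begin until mise en place (finishes minute 25, plus 5-minute gap → minute 30). It runs from minute 30 to 30 + 30 = minute 60.
Plating setup cannot start until sauce base (finishes minute 60); starch cooking (finishes minute 60, plus 10-minute gap → minute 70). The controlling bound is minute 70, so plating setup finishes at 70 + 70 = minute 140.
For garnish prep: plating setup (finishes minute 140); sauce base (finishes minute 60, plus 15-minute gap → minute 75); starch cooking (finishes minute 60). Taking the maximum gives a start of minute 140, and it finishes at 140 + 55 = minute 195.
All tasks are finished once the last one completes. Finish times: Mise en place at 25, Sauce base at 60, Protein sear at 45, Starch cooking at 60, Plating setup at 140, Garnish prep at 195. The latest is minute 195.

195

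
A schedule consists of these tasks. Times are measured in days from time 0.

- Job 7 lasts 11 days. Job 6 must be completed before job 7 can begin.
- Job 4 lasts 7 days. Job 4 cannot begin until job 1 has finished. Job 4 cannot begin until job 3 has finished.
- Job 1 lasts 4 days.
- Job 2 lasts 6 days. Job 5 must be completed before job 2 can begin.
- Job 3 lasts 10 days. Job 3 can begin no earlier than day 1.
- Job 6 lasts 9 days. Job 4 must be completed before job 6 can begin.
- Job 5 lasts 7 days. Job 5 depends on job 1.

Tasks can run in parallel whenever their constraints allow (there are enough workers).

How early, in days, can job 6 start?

After its own release at day 1, job 3 can start at day 1 and finishes at day 11.
Job 1 can start immediately at day 0; it finishes at day 4.
Job 4 cannot start until job 1 (finishes day 4); job 3 (finishes day 11). The controlling bound is day 11, so job 4 finishes at 11 + 7 = day 18.
Job 6 waits on job 4 (finishes day 18), so the earliest it can start is day 18.

18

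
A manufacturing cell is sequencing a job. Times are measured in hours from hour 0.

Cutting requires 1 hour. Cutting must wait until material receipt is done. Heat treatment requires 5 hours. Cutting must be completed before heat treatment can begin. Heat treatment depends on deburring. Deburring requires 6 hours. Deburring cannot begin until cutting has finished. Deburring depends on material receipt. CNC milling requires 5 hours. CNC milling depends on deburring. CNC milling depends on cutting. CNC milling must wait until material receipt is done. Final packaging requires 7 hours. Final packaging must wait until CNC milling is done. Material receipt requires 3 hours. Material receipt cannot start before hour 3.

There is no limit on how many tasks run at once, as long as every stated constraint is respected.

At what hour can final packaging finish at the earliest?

Material receipt cannot begin until its own release at hour 3. It runs from hour 3 to 3 + 3 = hour 6.
Cutting waits on material receipt (finishes hour 6), so it starts at hour 6 and finishes at 6 + 1 = hour 7.
For deburring: cutting (finishes hour 7); material receipt (finishes hour 6). Taking the maximum gives a start of hour 7, and it finishes at 7 + 6 = hour 13.
For CNC milling: deburring (finishes hour 13); cutting (finishes hour 7); material receipt (finishes hour 6). Taking the maximum gives a start of hour 13, and it finishes at 13 + 5 = hour 18.
Final packaging waits on CNC milling (finishes hour 18), so it starts at hour 18 and finishes at 18 + 7 = hour 25.

25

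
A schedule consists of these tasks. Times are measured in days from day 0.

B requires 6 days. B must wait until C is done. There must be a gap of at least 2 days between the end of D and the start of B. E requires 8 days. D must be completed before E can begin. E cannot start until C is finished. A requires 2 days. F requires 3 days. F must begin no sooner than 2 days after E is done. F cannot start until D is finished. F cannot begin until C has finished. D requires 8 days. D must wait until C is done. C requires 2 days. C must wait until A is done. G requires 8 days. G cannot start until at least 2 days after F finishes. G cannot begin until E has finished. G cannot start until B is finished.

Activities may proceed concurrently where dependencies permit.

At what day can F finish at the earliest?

25

A can start immediately at day 0; it finishes at day 2.
C cannot begin until A (finishes day 2). It runs from day 2 to 2 + 2 = day 4.
D waits on C (finishes day 4), so it starts at day 4 and finishes at 4 + 8 = day 12.
E cannot start until D (finishes day 12); C (finishes day 4). The controlling bound is day 12, so E finishes at 12 + 8 = day 20.
F needs all of E (finishes day 20, plus 2-day gap → day 22); D (finishes day 12); C (finishes day 4). That puts its earliest start at day 22; it finishes at 22 + 3 = day 25.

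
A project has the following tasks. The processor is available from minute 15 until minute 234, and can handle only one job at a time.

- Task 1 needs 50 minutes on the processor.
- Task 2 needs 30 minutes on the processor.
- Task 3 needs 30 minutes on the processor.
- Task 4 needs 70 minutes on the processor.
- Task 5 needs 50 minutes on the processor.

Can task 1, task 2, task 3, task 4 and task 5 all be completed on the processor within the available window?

The processor window is 234 − 15 = 219 minutes.
Running back to back, the jobs need 50 + 30 + 30 + 70 + 50 = 230 minutes on the processor.
Since 230 > 219, they cannot all fit.

No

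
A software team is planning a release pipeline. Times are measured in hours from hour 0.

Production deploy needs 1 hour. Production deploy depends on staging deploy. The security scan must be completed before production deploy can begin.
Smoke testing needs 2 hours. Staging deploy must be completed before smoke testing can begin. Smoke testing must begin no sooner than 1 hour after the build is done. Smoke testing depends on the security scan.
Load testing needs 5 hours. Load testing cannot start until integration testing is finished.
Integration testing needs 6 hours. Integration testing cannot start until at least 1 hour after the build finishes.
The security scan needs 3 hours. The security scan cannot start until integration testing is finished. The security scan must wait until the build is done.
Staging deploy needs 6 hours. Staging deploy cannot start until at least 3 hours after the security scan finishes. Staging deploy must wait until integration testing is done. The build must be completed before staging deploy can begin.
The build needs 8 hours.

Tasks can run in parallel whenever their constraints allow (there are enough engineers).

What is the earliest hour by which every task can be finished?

The build has no prerequisites, so it starts at hour 0 and finishes at hour 8.
After the build (finishes hour 8, plus 1-hour gap → hour 9), integration testing can start at hour 9 and finishes at hour 15.
Load testing waits on integration testing (finishes hour 15), so it starts at hour 15 and finishes at 15 + 5 = hour 20.
The security scan needs all of integration testing (finishes hour 15); the build (finishes hour 8). That puts its earliest start at hour 15; it finishes at 15 + 3 = hour 18.
Staging deploy has to wait for the security scan (finishes hour 18, plus 3-hour gap → hour 21); integration testing (finishes hour 15); the build (finishes hour 8). The latest of these is hour 21, so staging deploy runs hour 21 to 21 + 6 = hour 27.
For production deploy: staging deploy (finishes hour 27); the security scan (finishes hour 18). Taking the maximum gives a start of hour 27, and it finishes at 27 + 1 = hour 28.
Smoke testing needs all of staging deploy (finishes hour 27); the build (finishes hour 8, plus 1-hour gap → hour 9); the security scan (finishes hour 18). That puts its earliest start at hour 27; it finishes at 27 + 2 = hour 29.
All tasks are finished once the last one completes. Finish times: The build at 8, Integration testing at 15, The security scan at 18, Staging deploy at 27, Smoke testing at 29, Load testing at 20, Production deploy at 28. The latest is hour 29.

29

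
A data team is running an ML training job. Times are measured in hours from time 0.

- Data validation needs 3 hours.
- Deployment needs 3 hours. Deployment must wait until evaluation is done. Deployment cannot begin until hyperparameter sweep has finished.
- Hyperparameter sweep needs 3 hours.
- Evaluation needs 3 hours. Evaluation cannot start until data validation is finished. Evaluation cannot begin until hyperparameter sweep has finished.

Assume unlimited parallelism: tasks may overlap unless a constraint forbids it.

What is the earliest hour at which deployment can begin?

Hyperparameter sweep has no prerequisites, so it starts at hour 0 and finishes at hour 3.
Data validation can start immediately at hour 0; it finishes at hour 3.
Evaluation has to wait for data validation (finishes hour 3); hyperparameter sweep (finishes hour 3). The latest of these is hour 3, so evaluation runs hour 3 to 3 + 3 = hour 6.
Deployment waits on evaluation (finishes hour 6); hyperparameter sweep (finishes hour 3). The latest of these is hour 6, which is the earliest deployment can start.

6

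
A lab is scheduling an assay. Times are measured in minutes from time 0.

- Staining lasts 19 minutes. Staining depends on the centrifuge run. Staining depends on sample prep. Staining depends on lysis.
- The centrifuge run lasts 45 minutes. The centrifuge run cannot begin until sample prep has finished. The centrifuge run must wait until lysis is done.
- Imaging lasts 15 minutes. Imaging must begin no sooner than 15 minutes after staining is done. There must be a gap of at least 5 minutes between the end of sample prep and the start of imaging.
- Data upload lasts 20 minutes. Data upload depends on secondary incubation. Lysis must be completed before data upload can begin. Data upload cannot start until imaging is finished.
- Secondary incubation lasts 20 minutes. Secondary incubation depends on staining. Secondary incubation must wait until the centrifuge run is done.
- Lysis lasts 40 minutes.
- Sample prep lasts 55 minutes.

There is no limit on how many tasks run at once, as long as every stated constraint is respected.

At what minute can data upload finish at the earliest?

169

Lysis has no prerequisites, so it starts at minute 0 and finishes at minute 40.
Sample prep can start immediately at minute 0; it finishes at minute 55.
For the centrifuge run: sample prep (finishes minute 55); lysis (finishes minute 40). Taking the maximum gives a start of minute 55, and it finishes at 55 + 45 = minute 100.
For staining: the centrifuge run (finishes minute 100); sample prep (finishes minute 55); lysis (finishes minute 40). Taking the maximum gives a start of minute 100, and it finishes at 100 + 19 = minute 119.
Imaging has to wait for staining (finishes minute 119, plus 15-minute gap → minute 134); sample prep (finishes minute 55, plus 5-minute gap → minute 60). The latest of these is minute 134, so imaging runs minute 134 to 134 + 15 = minute 149.
Secondary incubation cannot start until staining (finishes minute 119); the centrifuge run (finishes minute 100). The controlling bound is minute 119, so secondary incubation finishes at 119 + 20 = minute 139.
Data upload cannot start until secondary incubation (finishes minute 139); lysis (finishes minute 40); imaging (finishes minute 149). The controlling bound is minute 149, so data upload finishes at 149 + 20 = minute 169.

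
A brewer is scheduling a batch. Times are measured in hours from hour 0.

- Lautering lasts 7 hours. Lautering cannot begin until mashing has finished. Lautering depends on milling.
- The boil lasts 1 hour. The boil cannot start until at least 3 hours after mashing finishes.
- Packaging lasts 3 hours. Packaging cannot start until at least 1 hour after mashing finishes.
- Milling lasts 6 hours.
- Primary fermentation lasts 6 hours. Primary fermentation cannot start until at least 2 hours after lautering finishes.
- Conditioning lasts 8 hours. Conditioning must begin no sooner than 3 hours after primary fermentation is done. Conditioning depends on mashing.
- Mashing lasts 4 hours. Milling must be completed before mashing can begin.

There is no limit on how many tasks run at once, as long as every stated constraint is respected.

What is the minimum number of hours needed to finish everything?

36

Milling can start immediately at hour 0; it finishes at hour 6.
Mashing cannot begin until milling (finishes hour 6). It runs from hour 6 to 6 + 4 = hour 10.
Packaging waits on mashing (finishes hour 10, plus 1-hour gap → hour 11), so it starts at hour 11 and finishes at 11 + 3 = hour 14.
The boil waits on mashing (finishes hour 10, plus 3-hour gap → hour 13), so it starts at hour 13 and finishes at 13 + 1 = hour 14.
Lautering has to wait for mashing (finishes hour 10); milling (finishes hour 6). The latest of these is hour 10, so lautering runs hour 10 to 10 + 7 = hour 17.
After lautering (finishes hour 17, plus 2-hour gap → hour 19), primary fermentation can start at hour 19 and finishes at hour 25.
Conditioning has to wait for primary fermentation (finishes hour 25, plus 3-hour gap → hour 28); mashing (finishes hour 10). The latest of these is hour 28, so conditioning runs hour 28 to 28 + 8 = hour 36.
All tasks are finished once the last one completes. Finish times: Milling at 6, Mashing at 10, Lautering at 17, The boil at 14, Primary fermentation at 25, Conditioning at 36, Packaging at 14. The latest is hour 36.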